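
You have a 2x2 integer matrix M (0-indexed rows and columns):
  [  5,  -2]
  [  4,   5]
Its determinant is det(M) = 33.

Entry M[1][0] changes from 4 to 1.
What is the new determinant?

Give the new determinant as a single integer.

Answer: 27

Derivation:
det is linear in row 1: changing M[1][0] by delta changes det by delta * cofactor(1,0).
Cofactor C_10 = (-1)^(1+0) * minor(1,0) = 2
Entry delta = 1 - 4 = -3
Det delta = -3 * 2 = -6
New det = 33 + -6 = 27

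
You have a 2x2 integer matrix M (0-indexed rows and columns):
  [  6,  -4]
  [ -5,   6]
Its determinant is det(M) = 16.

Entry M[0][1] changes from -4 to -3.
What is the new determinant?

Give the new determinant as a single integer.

det is linear in row 0: changing M[0][1] by delta changes det by delta * cofactor(0,1).
Cofactor C_01 = (-1)^(0+1) * minor(0,1) = 5
Entry delta = -3 - -4 = 1
Det delta = 1 * 5 = 5
New det = 16 + 5 = 21

Answer: 21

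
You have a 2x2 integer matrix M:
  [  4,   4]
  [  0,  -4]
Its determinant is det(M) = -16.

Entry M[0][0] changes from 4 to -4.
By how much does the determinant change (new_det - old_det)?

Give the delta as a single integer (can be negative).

Cofactor C_00 = -4
Entry delta = -4 - 4 = -8
Det delta = entry_delta * cofactor = -8 * -4 = 32

Answer: 32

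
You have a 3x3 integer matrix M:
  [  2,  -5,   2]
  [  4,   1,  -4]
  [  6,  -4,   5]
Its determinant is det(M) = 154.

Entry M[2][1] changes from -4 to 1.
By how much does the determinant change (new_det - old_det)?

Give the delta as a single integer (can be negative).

Answer: 80

Derivation:
Cofactor C_21 = 16
Entry delta = 1 - -4 = 5
Det delta = entry_delta * cofactor = 5 * 16 = 80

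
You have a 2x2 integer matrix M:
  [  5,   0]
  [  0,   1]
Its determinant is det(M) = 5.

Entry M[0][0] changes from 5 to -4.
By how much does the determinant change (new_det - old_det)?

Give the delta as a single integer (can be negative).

Answer: -9

Derivation:
Cofactor C_00 = 1
Entry delta = -4 - 5 = -9
Det delta = entry_delta * cofactor = -9 * 1 = -9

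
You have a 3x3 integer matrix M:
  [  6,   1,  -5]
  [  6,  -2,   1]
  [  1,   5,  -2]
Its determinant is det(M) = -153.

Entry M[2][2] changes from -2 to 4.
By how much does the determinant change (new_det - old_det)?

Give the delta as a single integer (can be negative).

Cofactor C_22 = -18
Entry delta = 4 - -2 = 6
Det delta = entry_delta * cofactor = 6 * -18 = -108

Answer: -108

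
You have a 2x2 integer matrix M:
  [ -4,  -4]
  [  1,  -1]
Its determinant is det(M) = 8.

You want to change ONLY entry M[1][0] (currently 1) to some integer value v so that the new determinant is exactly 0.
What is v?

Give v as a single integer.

det is linear in entry M[1][0]: det = old_det + (v - 1) * C_10
Cofactor C_10 = 4
Want det = 0: 8 + (v - 1) * 4 = 0
  (v - 1) = -8 / 4 = -2
  v = 1 + (-2) = -1

Answer: -1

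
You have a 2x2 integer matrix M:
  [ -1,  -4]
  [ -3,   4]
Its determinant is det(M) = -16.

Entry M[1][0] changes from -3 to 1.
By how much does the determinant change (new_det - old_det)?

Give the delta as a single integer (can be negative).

Cofactor C_10 = 4
Entry delta = 1 - -3 = 4
Det delta = entry_delta * cofactor = 4 * 4 = 16

Answer: 16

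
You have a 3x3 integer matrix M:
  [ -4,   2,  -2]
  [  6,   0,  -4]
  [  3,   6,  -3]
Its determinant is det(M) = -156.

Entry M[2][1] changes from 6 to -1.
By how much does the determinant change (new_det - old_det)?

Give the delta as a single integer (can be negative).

Cofactor C_21 = -28
Entry delta = -1 - 6 = -7
Det delta = entry_delta * cofactor = -7 * -28 = 196

Answer: 196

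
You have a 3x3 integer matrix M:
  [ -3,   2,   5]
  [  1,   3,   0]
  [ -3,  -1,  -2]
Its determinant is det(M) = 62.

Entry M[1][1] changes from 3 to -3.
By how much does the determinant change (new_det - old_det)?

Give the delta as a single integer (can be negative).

Answer: -126

Derivation:
Cofactor C_11 = 21
Entry delta = -3 - 3 = -6
Det delta = entry_delta * cofactor = -6 * 21 = -126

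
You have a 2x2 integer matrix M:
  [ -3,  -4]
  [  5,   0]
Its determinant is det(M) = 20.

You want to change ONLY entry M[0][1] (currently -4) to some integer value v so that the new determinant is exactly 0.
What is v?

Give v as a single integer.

det is linear in entry M[0][1]: det = old_det + (v - -4) * C_01
Cofactor C_01 = -5
Want det = 0: 20 + (v - -4) * -5 = 0
  (v - -4) = -20 / -5 = 4
  v = -4 + (4) = 0

Answer: 0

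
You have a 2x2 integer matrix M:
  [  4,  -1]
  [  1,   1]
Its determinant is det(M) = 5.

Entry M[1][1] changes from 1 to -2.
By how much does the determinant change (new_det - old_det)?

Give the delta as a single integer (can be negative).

Answer: -12

Derivation:
Cofactor C_11 = 4
Entry delta = -2 - 1 = -3
Det delta = entry_delta * cofactor = -3 * 4 = -12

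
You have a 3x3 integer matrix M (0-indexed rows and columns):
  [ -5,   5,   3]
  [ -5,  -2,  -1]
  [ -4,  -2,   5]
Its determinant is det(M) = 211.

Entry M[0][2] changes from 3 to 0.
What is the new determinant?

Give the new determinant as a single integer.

Answer: 205

Derivation:
det is linear in row 0: changing M[0][2] by delta changes det by delta * cofactor(0,2).
Cofactor C_02 = (-1)^(0+2) * minor(0,2) = 2
Entry delta = 0 - 3 = -3
Det delta = -3 * 2 = -6
New det = 211 + -6 = 205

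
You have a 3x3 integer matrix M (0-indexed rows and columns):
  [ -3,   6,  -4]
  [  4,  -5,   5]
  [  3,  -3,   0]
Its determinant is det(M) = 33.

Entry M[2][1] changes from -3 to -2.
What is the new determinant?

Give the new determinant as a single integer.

det is linear in row 2: changing M[2][1] by delta changes det by delta * cofactor(2,1).
Cofactor C_21 = (-1)^(2+1) * minor(2,1) = -1
Entry delta = -2 - -3 = 1
Det delta = 1 * -1 = -1
New det = 33 + -1 = 32

Answer: 32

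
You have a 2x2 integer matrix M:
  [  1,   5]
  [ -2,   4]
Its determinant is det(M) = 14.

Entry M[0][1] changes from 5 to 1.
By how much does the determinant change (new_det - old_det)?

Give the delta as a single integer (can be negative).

Cofactor C_01 = 2
Entry delta = 1 - 5 = -4
Det delta = entry_delta * cofactor = -4 * 2 = -8

Answer: -8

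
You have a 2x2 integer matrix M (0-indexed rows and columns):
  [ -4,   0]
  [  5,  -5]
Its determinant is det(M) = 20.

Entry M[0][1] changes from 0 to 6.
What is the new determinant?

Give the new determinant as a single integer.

Answer: -10

Derivation:
det is linear in row 0: changing M[0][1] by delta changes det by delta * cofactor(0,1).
Cofactor C_01 = (-1)^(0+1) * minor(0,1) = -5
Entry delta = 6 - 0 = 6
Det delta = 6 * -5 = -30
New det = 20 + -30 = -10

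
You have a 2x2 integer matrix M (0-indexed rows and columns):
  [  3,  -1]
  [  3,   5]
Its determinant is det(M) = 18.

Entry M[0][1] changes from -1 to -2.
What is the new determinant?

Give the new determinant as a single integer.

Answer: 21

Derivation:
det is linear in row 0: changing M[0][1] by delta changes det by delta * cofactor(0,1).
Cofactor C_01 = (-1)^(0+1) * minor(0,1) = -3
Entry delta = -2 - -1 = -1
Det delta = -1 * -3 = 3
New det = 18 + 3 = 21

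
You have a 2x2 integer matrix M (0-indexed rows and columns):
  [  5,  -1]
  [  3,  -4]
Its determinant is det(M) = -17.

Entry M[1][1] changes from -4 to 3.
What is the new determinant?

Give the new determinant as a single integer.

Answer: 18

Derivation:
det is linear in row 1: changing M[1][1] by delta changes det by delta * cofactor(1,1).
Cofactor C_11 = (-1)^(1+1) * minor(1,1) = 5
Entry delta = 3 - -4 = 7
Det delta = 7 * 5 = 35
New det = -17 + 35 = 18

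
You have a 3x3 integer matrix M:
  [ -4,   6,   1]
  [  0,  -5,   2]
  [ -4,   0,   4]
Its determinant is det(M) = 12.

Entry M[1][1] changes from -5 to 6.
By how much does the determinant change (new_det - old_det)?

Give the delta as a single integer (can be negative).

Answer: -132

Derivation:
Cofactor C_11 = -12
Entry delta = 6 - -5 = 11
Det delta = entry_delta * cofactor = 11 * -12 = -132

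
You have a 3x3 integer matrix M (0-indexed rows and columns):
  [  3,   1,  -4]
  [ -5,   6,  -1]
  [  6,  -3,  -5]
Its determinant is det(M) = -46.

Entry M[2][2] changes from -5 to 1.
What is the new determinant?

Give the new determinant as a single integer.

Answer: 92

Derivation:
det is linear in row 2: changing M[2][2] by delta changes det by delta * cofactor(2,2).
Cofactor C_22 = (-1)^(2+2) * minor(2,2) = 23
Entry delta = 1 - -5 = 6
Det delta = 6 * 23 = 138
New det = -46 + 138 = 92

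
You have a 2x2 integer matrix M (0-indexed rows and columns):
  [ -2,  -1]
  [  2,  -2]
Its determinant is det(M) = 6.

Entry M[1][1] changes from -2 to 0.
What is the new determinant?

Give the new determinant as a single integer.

Answer: 2

Derivation:
det is linear in row 1: changing M[1][1] by delta changes det by delta * cofactor(1,1).
Cofactor C_11 = (-1)^(1+1) * minor(1,1) = -2
Entry delta = 0 - -2 = 2
Det delta = 2 * -2 = -4
New det = 6 + -4 = 2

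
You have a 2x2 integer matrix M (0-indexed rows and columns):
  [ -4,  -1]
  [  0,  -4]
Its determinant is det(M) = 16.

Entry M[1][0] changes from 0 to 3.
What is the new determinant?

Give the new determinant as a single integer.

Answer: 19

Derivation:
det is linear in row 1: changing M[1][0] by delta changes det by delta * cofactor(1,0).
Cofactor C_10 = (-1)^(1+0) * minor(1,0) = 1
Entry delta = 3 - 0 = 3
Det delta = 3 * 1 = 3
New det = 16 + 3 = 19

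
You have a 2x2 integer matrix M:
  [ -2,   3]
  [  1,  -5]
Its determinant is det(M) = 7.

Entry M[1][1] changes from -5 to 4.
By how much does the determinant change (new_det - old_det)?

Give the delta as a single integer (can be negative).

Cofactor C_11 = -2
Entry delta = 4 - -5 = 9
Det delta = entry_delta * cofactor = 9 * -2 = -18

Answer: -18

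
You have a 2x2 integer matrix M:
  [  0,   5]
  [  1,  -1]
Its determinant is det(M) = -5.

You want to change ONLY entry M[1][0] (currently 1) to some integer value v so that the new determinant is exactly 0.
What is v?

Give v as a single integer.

det is linear in entry M[1][0]: det = old_det + (v - 1) * C_10
Cofactor C_10 = -5
Want det = 0: -5 + (v - 1) * -5 = 0
  (v - 1) = 5 / -5 = -1
  v = 1 + (-1) = 0

Answer: 0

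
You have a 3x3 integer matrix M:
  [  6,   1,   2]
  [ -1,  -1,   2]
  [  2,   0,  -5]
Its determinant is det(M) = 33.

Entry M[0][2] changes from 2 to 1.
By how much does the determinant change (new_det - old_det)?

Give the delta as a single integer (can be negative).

Answer: -2

Derivation:
Cofactor C_02 = 2
Entry delta = 1 - 2 = -1
Det delta = entry_delta * cofactor = -1 * 2 = -2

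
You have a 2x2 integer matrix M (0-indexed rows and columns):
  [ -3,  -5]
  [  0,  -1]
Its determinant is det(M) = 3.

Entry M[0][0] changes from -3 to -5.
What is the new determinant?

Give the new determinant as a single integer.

det is linear in row 0: changing M[0][0] by delta changes det by delta * cofactor(0,0).
Cofactor C_00 = (-1)^(0+0) * minor(0,0) = -1
Entry delta = -5 - -3 = -2
Det delta = -2 * -1 = 2
New det = 3 + 2 = 5

Answer: 5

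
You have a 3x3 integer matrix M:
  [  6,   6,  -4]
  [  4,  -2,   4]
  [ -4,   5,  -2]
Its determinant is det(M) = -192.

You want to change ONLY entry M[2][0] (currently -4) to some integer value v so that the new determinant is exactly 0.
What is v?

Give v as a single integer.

det is linear in entry M[2][0]: det = old_det + (v - -4) * C_20
Cofactor C_20 = 16
Want det = 0: -192 + (v - -4) * 16 = 0
  (v - -4) = 192 / 16 = 12
  v = -4 + (12) = 8

Answer: 8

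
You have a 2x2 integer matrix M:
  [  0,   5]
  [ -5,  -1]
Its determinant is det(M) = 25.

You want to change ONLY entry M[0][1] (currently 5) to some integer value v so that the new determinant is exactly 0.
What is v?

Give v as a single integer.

Answer: 0

Derivation:
det is linear in entry M[0][1]: det = old_det + (v - 5) * C_01
Cofactor C_01 = 5
Want det = 0: 25 + (v - 5) * 5 = 0
  (v - 5) = -25 / 5 = -5
  v = 5 + (-5) = 0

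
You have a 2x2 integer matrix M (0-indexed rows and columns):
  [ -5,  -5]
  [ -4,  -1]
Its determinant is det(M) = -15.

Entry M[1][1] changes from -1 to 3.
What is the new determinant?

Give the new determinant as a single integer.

Answer: -35

Derivation:
det is linear in row 1: changing M[1][1] by delta changes det by delta * cofactor(1,1).
Cofactor C_11 = (-1)^(1+1) * minor(1,1) = -5
Entry delta = 3 - -1 = 4
Det delta = 4 * -5 = -20
New det = -15 + -20 = -35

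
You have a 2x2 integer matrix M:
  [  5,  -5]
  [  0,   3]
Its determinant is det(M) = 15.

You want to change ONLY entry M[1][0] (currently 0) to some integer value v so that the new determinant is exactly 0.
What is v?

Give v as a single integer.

det is linear in entry M[1][0]: det = old_det + (v - 0) * C_10
Cofactor C_10 = 5
Want det = 0: 15 + (v - 0) * 5 = 0
  (v - 0) = -15 / 5 = -3
  v = 0 + (-3) = -3

Answer: -3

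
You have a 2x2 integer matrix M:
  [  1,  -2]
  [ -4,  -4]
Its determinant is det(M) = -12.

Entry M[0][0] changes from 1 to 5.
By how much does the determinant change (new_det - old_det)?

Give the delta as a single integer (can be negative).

Answer: -16

Derivation:
Cofactor C_00 = -4
Entry delta = 5 - 1 = 4
Det delta = entry_delta * cofactor = 4 * -4 = -16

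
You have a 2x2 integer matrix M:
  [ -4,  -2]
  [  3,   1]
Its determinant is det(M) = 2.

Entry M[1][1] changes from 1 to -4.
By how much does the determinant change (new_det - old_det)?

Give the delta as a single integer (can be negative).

Cofactor C_11 = -4
Entry delta = -4 - 1 = -5
Det delta = entry_delta * cofactor = -5 * -4 = 20

Answer: 20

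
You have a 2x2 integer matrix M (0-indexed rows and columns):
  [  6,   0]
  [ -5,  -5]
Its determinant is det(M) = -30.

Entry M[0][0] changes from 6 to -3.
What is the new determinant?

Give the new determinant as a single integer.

det is linear in row 0: changing M[0][0] by delta changes det by delta * cofactor(0,0).
Cofactor C_00 = (-1)^(0+0) * minor(0,0) = -5
Entry delta = -3 - 6 = -9
Det delta = -9 * -5 = 45
New det = -30 + 45 = 15

Answer: 15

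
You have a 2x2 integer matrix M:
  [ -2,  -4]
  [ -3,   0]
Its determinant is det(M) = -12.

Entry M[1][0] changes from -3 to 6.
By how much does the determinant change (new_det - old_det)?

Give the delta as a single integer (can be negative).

Answer: 36

Derivation:
Cofactor C_10 = 4
Entry delta = 6 - -3 = 9
Det delta = entry_delta * cofactor = 9 * 4 = 36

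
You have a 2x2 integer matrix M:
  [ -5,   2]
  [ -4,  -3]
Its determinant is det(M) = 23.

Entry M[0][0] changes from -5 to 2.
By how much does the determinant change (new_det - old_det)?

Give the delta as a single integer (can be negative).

Answer: -21

Derivation:
Cofactor C_00 = -3
Entry delta = 2 - -5 = 7
Det delta = entry_delta * cofactor = 7 * -3 = -21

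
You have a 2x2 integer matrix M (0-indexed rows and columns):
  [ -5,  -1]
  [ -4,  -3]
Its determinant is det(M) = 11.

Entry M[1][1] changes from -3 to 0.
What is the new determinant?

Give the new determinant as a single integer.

Answer: -4

Derivation:
det is linear in row 1: changing M[1][1] by delta changes det by delta * cofactor(1,1).
Cofactor C_11 = (-1)^(1+1) * minor(1,1) = -5
Entry delta = 0 - -3 = 3
Det delta = 3 * -5 = -15
New det = 11 + -15 = -4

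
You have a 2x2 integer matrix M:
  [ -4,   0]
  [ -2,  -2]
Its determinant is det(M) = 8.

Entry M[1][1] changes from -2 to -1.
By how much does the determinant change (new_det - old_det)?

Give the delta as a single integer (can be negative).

Answer: -4

Derivation:
Cofactor C_11 = -4
Entry delta = -1 - -2 = 1
Det delta = entry_delta * cofactor = 1 * -4 = -4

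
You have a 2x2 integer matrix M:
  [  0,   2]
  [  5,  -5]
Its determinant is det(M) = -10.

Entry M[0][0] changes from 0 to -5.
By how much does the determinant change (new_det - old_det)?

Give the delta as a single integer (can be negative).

Answer: 25

Derivation:
Cofactor C_00 = -5
Entry delta = -5 - 0 = -5
Det delta = entry_delta * cofactor = -5 * -5 = 25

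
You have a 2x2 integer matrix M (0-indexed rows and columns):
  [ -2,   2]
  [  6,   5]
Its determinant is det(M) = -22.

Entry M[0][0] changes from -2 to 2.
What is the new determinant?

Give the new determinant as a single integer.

Answer: -2

Derivation:
det is linear in row 0: changing M[0][0] by delta changes det by delta * cofactor(0,0).
Cofactor C_00 = (-1)^(0+0) * minor(0,0) = 5
Entry delta = 2 - -2 = 4
Det delta = 4 * 5 = 20
New det = -22 + 20 = -2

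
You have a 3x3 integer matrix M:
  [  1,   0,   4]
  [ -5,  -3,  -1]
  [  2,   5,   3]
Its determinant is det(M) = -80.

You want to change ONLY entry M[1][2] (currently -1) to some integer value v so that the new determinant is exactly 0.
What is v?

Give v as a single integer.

det is linear in entry M[1][2]: det = old_det + (v - -1) * C_12
Cofactor C_12 = -5
Want det = 0: -80 + (v - -1) * -5 = 0
  (v - -1) = 80 / -5 = -16
  v = -1 + (-16) = -17

Answer: -17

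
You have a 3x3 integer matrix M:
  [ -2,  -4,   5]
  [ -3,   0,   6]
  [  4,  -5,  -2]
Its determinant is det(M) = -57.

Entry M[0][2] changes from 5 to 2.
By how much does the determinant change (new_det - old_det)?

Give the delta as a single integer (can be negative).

Answer: -45

Derivation:
Cofactor C_02 = 15
Entry delta = 2 - 5 = -3
Det delta = entry_delta * cofactor = -3 * 15 = -45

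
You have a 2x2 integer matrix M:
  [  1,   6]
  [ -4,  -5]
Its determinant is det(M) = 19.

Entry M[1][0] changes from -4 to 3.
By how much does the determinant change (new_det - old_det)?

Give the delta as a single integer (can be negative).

Answer: -42

Derivation:
Cofactor C_10 = -6
Entry delta = 3 - -4 = 7
Det delta = entry_delta * cofactor = 7 * -6 = -42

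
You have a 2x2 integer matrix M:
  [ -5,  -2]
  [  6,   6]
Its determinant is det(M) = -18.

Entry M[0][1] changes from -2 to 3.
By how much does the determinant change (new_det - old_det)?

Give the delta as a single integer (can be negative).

Answer: -30

Derivation:
Cofactor C_01 = -6
Entry delta = 3 - -2 = 5
Det delta = entry_delta * cofactor = 5 * -6 = -30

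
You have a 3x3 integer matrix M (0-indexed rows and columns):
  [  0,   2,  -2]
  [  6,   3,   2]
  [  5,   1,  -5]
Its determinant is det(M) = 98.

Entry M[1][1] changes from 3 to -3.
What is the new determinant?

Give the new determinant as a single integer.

Answer: 38

Derivation:
det is linear in row 1: changing M[1][1] by delta changes det by delta * cofactor(1,1).
Cofactor C_11 = (-1)^(1+1) * minor(1,1) = 10
Entry delta = -3 - 3 = -6
Det delta = -6 * 10 = -60
New det = 98 + -60 = 38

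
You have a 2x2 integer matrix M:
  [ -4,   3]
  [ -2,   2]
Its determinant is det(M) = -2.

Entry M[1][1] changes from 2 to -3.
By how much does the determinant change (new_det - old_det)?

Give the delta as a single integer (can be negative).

Cofactor C_11 = -4
Entry delta = -3 - 2 = -5
Det delta = entry_delta * cofactor = -5 * -4 = 20

Answer: 20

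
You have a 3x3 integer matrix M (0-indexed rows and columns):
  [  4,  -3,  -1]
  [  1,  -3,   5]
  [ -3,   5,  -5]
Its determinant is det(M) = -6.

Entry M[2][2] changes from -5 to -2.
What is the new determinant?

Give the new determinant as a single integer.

det is linear in row 2: changing M[2][2] by delta changes det by delta * cofactor(2,2).
Cofactor C_22 = (-1)^(2+2) * minor(2,2) = -9
Entry delta = -2 - -5 = 3
Det delta = 3 * -9 = -27
New det = -6 + -27 = -33

Answer: -33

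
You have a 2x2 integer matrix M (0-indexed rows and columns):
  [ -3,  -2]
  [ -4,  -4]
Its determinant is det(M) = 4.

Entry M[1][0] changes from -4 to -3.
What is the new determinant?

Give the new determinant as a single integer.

Answer: 6

Derivation:
det is linear in row 1: changing M[1][0] by delta changes det by delta * cofactor(1,0).
Cofactor C_10 = (-1)^(1+0) * minor(1,0) = 2
Entry delta = -3 - -4 = 1
Det delta = 1 * 2 = 2
New det = 4 + 2 = 6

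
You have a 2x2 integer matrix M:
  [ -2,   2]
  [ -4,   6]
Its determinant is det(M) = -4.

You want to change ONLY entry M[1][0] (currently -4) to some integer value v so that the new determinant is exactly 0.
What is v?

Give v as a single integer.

Answer: -6

Derivation:
det is linear in entry M[1][0]: det = old_det + (v - -4) * C_10
Cofactor C_10 = -2
Want det = 0: -4 + (v - -4) * -2 = 0
  (v - -4) = 4 / -2 = -2
  v = -4 + (-2) = -6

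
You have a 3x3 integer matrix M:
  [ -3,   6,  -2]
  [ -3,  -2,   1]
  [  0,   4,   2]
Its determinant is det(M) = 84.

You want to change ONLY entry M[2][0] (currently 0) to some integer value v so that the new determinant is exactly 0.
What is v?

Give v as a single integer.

Answer: -42

Derivation:
det is linear in entry M[2][0]: det = old_det + (v - 0) * C_20
Cofactor C_20 = 2
Want det = 0: 84 + (v - 0) * 2 = 0
  (v - 0) = -84 / 2 = -42
  v = 0 + (-42) = -42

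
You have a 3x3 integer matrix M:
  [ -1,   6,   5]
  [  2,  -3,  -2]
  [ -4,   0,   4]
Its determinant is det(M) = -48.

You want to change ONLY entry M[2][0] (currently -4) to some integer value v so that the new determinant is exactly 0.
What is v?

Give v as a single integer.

Answer: 12

Derivation:
det is linear in entry M[2][0]: det = old_det + (v - -4) * C_20
Cofactor C_20 = 3
Want det = 0: -48 + (v - -4) * 3 = 0
  (v - -4) = 48 / 3 = 16
  v = -4 + (16) = 12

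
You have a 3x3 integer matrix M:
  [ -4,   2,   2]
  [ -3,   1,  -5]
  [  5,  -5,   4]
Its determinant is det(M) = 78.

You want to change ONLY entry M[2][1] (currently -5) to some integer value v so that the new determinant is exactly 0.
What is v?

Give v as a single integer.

Answer: -2

Derivation:
det is linear in entry M[2][1]: det = old_det + (v - -5) * C_21
Cofactor C_21 = -26
Want det = 0: 78 + (v - -5) * -26 = 0
  (v - -5) = -78 / -26 = 3
  v = -5 + (3) = -2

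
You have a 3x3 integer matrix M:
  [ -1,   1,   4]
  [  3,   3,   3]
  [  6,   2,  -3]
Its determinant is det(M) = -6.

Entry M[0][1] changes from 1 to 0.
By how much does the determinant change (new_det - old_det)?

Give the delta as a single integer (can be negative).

Cofactor C_01 = 27
Entry delta = 0 - 1 = -1
Det delta = entry_delta * cofactor = -1 * 27 = -27

Answer: -27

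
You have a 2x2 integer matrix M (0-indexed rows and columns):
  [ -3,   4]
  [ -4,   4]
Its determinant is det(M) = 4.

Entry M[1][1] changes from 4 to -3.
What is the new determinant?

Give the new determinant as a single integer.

Answer: 25

Derivation:
det is linear in row 1: changing M[1][1] by delta changes det by delta * cofactor(1,1).
Cofactor C_11 = (-1)^(1+1) * minor(1,1) = -3
Entry delta = -3 - 4 = -7
Det delta = -7 * -3 = 21
New det = 4 + 21 = 25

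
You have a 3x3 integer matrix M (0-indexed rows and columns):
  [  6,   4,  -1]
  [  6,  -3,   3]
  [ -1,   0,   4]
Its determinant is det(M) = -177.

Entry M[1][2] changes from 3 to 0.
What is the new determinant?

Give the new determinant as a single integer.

det is linear in row 1: changing M[1][2] by delta changes det by delta * cofactor(1,2).
Cofactor C_12 = (-1)^(1+2) * minor(1,2) = -4
Entry delta = 0 - 3 = -3
Det delta = -3 * -4 = 12
New det = -177 + 12 = -165

Answer: -165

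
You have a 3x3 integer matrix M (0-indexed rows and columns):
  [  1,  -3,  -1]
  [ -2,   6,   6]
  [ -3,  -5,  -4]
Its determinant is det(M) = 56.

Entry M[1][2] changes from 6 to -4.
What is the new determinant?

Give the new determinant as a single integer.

det is linear in row 1: changing M[1][2] by delta changes det by delta * cofactor(1,2).
Cofactor C_12 = (-1)^(1+2) * minor(1,2) = 14
Entry delta = -4 - 6 = -10
Det delta = -10 * 14 = -140
New det = 56 + -140 = -84

Answer: -84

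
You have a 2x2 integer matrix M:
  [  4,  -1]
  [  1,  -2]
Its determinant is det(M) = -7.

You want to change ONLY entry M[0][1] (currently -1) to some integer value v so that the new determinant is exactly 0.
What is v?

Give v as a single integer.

det is linear in entry M[0][1]: det = old_det + (v - -1) * C_01
Cofactor C_01 = -1
Want det = 0: -7 + (v - -1) * -1 = 0
  (v - -1) = 7 / -1 = -7
  v = -1 + (-7) = -8

Answer: -8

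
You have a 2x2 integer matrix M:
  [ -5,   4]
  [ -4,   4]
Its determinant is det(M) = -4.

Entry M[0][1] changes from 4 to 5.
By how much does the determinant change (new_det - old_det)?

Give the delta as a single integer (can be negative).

Answer: 4

Derivation:
Cofactor C_01 = 4
Entry delta = 5 - 4 = 1
Det delta = entry_delta * cofactor = 1 * 4 = 4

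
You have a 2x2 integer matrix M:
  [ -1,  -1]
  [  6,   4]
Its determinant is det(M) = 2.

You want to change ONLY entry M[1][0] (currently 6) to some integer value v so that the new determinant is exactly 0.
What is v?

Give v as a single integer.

det is linear in entry M[1][0]: det = old_det + (v - 6) * C_10
Cofactor C_10 = 1
Want det = 0: 2 + (v - 6) * 1 = 0
  (v - 6) = -2 / 1 = -2
  v = 6 + (-2) = 4

Answer: 4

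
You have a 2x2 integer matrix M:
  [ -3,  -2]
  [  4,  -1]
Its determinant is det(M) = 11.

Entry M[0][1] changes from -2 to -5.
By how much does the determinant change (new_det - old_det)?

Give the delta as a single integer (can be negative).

Cofactor C_01 = -4
Entry delta = -5 - -2 = -3
Det delta = entry_delta * cofactor = -3 * -4 = 12

Answer: 12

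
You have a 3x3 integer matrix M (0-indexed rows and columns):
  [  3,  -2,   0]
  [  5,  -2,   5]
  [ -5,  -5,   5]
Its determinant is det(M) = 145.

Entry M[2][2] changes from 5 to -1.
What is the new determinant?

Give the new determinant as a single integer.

Answer: 121

Derivation:
det is linear in row 2: changing M[2][2] by delta changes det by delta * cofactor(2,2).
Cofactor C_22 = (-1)^(2+2) * minor(2,2) = 4
Entry delta = -1 - 5 = -6
Det delta = -6 * 4 = -24
New det = 145 + -24 = 121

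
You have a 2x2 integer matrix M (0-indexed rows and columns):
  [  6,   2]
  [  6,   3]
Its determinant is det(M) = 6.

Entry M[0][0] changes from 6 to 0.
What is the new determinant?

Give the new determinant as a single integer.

det is linear in row 0: changing M[0][0] by delta changes det by delta * cofactor(0,0).
Cofactor C_00 = (-1)^(0+0) * minor(0,0) = 3
Entry delta = 0 - 6 = -6
Det delta = -6 * 3 = -18
New det = 6 + -18 = -12

Answer: -12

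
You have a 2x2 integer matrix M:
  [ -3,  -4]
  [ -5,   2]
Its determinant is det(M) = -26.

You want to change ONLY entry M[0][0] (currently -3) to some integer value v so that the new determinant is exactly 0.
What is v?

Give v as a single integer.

det is linear in entry M[0][0]: det = old_det + (v - -3) * C_00
Cofactor C_00 = 2
Want det = 0: -26 + (v - -3) * 2 = 0
  (v - -3) = 26 / 2 = 13
  v = -3 + (13) = 10

Answer: 10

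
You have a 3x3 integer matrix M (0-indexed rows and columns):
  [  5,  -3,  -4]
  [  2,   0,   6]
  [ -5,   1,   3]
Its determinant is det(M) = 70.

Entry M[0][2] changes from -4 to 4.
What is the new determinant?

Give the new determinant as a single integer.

det is linear in row 0: changing M[0][2] by delta changes det by delta * cofactor(0,2).
Cofactor C_02 = (-1)^(0+2) * minor(0,2) = 2
Entry delta = 4 - -4 = 8
Det delta = 8 * 2 = 16
New det = 70 + 16 = 86

Answer: 86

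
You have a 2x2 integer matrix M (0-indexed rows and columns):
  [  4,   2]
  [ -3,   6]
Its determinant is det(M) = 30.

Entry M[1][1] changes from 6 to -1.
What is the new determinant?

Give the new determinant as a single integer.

det is linear in row 1: changing M[1][1] by delta changes det by delta * cofactor(1,1).
Cofactor C_11 = (-1)^(1+1) * minor(1,1) = 4
Entry delta = -1 - 6 = -7
Det delta = -7 * 4 = -28
New det = 30 + -28 = 2

Answer: 2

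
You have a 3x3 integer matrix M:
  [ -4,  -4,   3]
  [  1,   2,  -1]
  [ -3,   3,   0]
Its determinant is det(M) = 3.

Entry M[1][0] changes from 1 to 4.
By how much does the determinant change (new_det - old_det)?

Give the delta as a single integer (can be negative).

Cofactor C_10 = 9
Entry delta = 4 - 1 = 3
Det delta = entry_delta * cofactor = 3 * 9 = 27

Answer: 27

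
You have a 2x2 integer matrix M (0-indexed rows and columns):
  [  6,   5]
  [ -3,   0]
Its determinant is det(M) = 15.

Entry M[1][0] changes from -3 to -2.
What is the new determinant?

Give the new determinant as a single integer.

Answer: 10

Derivation:
det is linear in row 1: changing M[1][0] by delta changes det by delta * cofactor(1,0).
Cofactor C_10 = (-1)^(1+0) * minor(1,0) = -5
Entry delta = -2 - -3 = 1
Det delta = 1 * -5 = -5
New det = 15 + -5 = 10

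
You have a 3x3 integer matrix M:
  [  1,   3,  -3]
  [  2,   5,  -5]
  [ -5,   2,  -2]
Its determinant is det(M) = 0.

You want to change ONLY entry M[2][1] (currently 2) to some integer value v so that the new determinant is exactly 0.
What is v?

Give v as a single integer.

Answer: 2

Derivation:
det is linear in entry M[2][1]: det = old_det + (v - 2) * C_21
Cofactor C_21 = -1
Want det = 0: 0 + (v - 2) * -1 = 0
  (v - 2) = 0 / -1 = 0
  v = 2 + (0) = 2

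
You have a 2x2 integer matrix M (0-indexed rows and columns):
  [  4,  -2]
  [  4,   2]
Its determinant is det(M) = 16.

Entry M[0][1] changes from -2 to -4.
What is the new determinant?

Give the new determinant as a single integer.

det is linear in row 0: changing M[0][1] by delta changes det by delta * cofactor(0,1).
Cofactor C_01 = (-1)^(0+1) * minor(0,1) = -4
Entry delta = -4 - -2 = -2
Det delta = -2 * -4 = 8
New det = 16 + 8 = 24

Answer: 24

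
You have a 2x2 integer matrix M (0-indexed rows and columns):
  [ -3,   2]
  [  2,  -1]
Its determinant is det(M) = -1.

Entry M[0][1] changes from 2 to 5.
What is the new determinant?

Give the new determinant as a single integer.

Answer: -7

Derivation:
det is linear in row 0: changing M[0][1] by delta changes det by delta * cofactor(0,1).
Cofactor C_01 = (-1)^(0+1) * minor(0,1) = -2
Entry delta = 5 - 2 = 3
Det delta = 3 * -2 = -6
New det = -1 + -6 = -7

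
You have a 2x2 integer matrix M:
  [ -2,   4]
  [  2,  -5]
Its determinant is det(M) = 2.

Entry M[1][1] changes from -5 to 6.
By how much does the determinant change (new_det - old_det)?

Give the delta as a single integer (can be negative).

Answer: -22

Derivation:
Cofactor C_11 = -2
Entry delta = 6 - -5 = 11
Det delta = entry_delta * cofactor = 11 * -2 = -22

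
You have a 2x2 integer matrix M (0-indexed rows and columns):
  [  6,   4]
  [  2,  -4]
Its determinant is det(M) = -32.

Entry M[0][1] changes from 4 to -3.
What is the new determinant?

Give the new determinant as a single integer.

Answer: -18

Derivation:
det is linear in row 0: changing M[0][1] by delta changes det by delta * cofactor(0,1).
Cofactor C_01 = (-1)^(0+1) * minor(0,1) = -2
Entry delta = -3 - 4 = -7
Det delta = -7 * -2 = 14
New det = -32 + 14 = -18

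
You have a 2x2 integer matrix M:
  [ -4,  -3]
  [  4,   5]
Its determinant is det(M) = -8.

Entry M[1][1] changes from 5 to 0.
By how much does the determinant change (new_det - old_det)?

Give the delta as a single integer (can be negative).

Cofactor C_11 = -4
Entry delta = 0 - 5 = -5
Det delta = entry_delta * cofactor = -5 * -4 = 20

Answer: 20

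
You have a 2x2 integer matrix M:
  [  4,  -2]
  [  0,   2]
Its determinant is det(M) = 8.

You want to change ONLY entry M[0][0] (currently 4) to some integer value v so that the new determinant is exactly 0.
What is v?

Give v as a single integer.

det is linear in entry M[0][0]: det = old_det + (v - 4) * C_00
Cofactor C_00 = 2
Want det = 0: 8 + (v - 4) * 2 = 0
  (v - 4) = -8 / 2 = -4
  v = 4 + (-4) = 0

Answer: 0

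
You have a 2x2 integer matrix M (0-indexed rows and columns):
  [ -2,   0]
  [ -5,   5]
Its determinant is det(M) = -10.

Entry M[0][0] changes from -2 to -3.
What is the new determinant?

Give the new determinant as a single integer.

Answer: -15

Derivation:
det is linear in row 0: changing M[0][0] by delta changes det by delta * cofactor(0,0).
Cofactor C_00 = (-1)^(0+0) * minor(0,0) = 5
Entry delta = -3 - -2 = -1
Det delta = -1 * 5 = -5
New det = -10 + -5 = -15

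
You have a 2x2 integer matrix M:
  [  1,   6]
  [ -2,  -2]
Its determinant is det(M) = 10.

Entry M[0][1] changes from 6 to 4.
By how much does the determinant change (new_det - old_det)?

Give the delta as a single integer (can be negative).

Cofactor C_01 = 2
Entry delta = 4 - 6 = -2
Det delta = entry_delta * cofactor = -2 * 2 = -4

Answer: -4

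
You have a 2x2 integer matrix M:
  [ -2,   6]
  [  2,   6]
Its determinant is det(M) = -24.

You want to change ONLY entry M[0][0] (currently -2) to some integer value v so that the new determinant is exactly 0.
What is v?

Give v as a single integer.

Answer: 2

Derivation:
det is linear in entry M[0][0]: det = old_det + (v - -2) * C_00
Cofactor C_00 = 6
Want det = 0: -24 + (v - -2) * 6 = 0
  (v - -2) = 24 / 6 = 4
  v = -2 + (4) = 2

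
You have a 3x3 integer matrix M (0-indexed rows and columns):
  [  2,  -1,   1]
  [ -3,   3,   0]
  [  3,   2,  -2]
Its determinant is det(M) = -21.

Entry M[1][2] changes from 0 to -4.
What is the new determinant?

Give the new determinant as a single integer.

det is linear in row 1: changing M[1][2] by delta changes det by delta * cofactor(1,2).
Cofactor C_12 = (-1)^(1+2) * minor(1,2) = -7
Entry delta = -4 - 0 = -4
Det delta = -4 * -7 = 28
New det = -21 + 28 = 7

Answer: 7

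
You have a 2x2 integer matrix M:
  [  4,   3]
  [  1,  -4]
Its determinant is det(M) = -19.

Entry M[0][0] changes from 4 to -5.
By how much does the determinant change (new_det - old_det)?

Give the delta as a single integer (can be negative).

Cofactor C_00 = -4
Entry delta = -5 - 4 = -9
Det delta = entry_delta * cofactor = -9 * -4 = 36

Answer: 36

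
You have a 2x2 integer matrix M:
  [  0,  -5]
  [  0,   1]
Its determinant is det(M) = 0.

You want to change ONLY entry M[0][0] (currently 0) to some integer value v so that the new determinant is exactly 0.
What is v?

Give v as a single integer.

det is linear in entry M[0][0]: det = old_det + (v - 0) * C_00
Cofactor C_00 = 1
Want det = 0: 0 + (v - 0) * 1 = 0
  (v - 0) = 0 / 1 = 0
  v = 0 + (0) = 0

Answer: 0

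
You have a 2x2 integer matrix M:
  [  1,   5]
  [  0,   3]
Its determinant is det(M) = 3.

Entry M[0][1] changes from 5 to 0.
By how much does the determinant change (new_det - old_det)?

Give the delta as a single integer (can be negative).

Answer: 0

Derivation:
Cofactor C_01 = 0
Entry delta = 0 - 5 = -5
Det delta = entry_delta * cofactor = -5 * 0 = 0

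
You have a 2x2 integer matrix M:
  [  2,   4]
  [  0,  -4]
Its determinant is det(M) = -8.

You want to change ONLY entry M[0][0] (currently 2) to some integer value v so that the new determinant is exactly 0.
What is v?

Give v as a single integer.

det is linear in entry M[0][0]: det = old_det + (v - 2) * C_00
Cofactor C_00 = -4
Want det = 0: -8 + (v - 2) * -4 = 0
  (v - 2) = 8 / -4 = -2
  v = 2 + (-2) = 0

Answer: 0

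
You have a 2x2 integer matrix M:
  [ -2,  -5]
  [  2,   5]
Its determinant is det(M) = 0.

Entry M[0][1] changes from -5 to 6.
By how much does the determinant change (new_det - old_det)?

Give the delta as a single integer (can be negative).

Cofactor C_01 = -2
Entry delta = 6 - -5 = 11
Det delta = entry_delta * cofactor = 11 * -2 = -22

Answer: -22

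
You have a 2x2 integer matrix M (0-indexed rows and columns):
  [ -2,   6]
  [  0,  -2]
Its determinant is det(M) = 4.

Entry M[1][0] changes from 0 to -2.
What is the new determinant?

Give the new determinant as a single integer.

Answer: 16

Derivation:
det is linear in row 1: changing M[1][0] by delta changes det by delta * cofactor(1,0).
Cofactor C_10 = (-1)^(1+0) * minor(1,0) = -6
Entry delta = -2 - 0 = -2
Det delta = -2 * -6 = 12
New det = 4 + 12 = 16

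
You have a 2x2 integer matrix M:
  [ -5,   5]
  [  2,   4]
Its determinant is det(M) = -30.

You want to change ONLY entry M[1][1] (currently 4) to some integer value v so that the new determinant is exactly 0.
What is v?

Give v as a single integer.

det is linear in entry M[1][1]: det = old_det + (v - 4) * C_11
Cofactor C_11 = -5
Want det = 0: -30 + (v - 4) * -5 = 0
  (v - 4) = 30 / -5 = -6
  v = 4 + (-6) = -2

Answer: -2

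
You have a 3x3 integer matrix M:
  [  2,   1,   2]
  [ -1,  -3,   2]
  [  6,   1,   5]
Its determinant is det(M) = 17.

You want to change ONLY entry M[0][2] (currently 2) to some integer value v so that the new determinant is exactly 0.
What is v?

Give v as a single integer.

det is linear in entry M[0][2]: det = old_det + (v - 2) * C_02
Cofactor C_02 = 17
Want det = 0: 17 + (v - 2) * 17 = 0
  (v - 2) = -17 / 17 = -1
  v = 2 + (-1) = 1

Answer: 1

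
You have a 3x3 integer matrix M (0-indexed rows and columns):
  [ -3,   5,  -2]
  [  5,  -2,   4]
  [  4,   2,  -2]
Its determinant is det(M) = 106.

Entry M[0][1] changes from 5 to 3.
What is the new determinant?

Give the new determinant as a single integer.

det is linear in row 0: changing M[0][1] by delta changes det by delta * cofactor(0,1).
Cofactor C_01 = (-1)^(0+1) * minor(0,1) = 26
Entry delta = 3 - 5 = -2
Det delta = -2 * 26 = -52
New det = 106 + -52 = 54

Answer: 54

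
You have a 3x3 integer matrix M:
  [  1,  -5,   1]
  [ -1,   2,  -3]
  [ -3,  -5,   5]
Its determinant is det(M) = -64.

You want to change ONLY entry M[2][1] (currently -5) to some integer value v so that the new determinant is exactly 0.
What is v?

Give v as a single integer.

det is linear in entry M[2][1]: det = old_det + (v - -5) * C_21
Cofactor C_21 = 2
Want det = 0: -64 + (v - -5) * 2 = 0
  (v - -5) = 64 / 2 = 32
  v = -5 + (32) = 27

Answer: 27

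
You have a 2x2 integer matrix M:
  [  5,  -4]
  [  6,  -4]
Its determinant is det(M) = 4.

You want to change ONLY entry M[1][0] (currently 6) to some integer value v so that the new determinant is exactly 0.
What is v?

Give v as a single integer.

det is linear in entry M[1][0]: det = old_det + (v - 6) * C_10
Cofactor C_10 = 4
Want det = 0: 4 + (v - 6) * 4 = 0
  (v - 6) = -4 / 4 = -1
  v = 6 + (-1) = 5

Answer: 5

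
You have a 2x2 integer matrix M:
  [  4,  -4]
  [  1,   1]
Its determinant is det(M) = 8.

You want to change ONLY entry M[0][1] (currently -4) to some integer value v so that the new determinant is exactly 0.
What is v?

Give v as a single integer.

Answer: 4

Derivation:
det is linear in entry M[0][1]: det = old_det + (v - -4) * C_01
Cofactor C_01 = -1
Want det = 0: 8 + (v - -4) * -1 = 0
  (v - -4) = -8 / -1 = 8
  v = -4 + (8) = 4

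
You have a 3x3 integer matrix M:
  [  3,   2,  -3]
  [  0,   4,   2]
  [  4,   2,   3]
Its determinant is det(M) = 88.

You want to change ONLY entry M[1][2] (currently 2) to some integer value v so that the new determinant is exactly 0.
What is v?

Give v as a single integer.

Answer: -42

Derivation:
det is linear in entry M[1][2]: det = old_det + (v - 2) * C_12
Cofactor C_12 = 2
Want det = 0: 88 + (v - 2) * 2 = 0
  (v - 2) = -88 / 2 = -44
  v = 2 + (-44) = -42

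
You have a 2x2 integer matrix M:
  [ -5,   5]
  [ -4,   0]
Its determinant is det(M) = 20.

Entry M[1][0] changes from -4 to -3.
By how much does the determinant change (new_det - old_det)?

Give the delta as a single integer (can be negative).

Answer: -5

Derivation:
Cofactor C_10 = -5
Entry delta = -3 - -4 = 1
Det delta = entry_delta * cofactor = 1 * -5 = -5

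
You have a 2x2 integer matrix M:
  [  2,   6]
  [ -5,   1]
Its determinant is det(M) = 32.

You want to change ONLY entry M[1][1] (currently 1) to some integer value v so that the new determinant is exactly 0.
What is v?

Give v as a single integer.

det is linear in entry M[1][1]: det = old_det + (v - 1) * C_11
Cofactor C_11 = 2
Want det = 0: 32 + (v - 1) * 2 = 0
  (v - 1) = -32 / 2 = -16
  v = 1 + (-16) = -15

Answer: -15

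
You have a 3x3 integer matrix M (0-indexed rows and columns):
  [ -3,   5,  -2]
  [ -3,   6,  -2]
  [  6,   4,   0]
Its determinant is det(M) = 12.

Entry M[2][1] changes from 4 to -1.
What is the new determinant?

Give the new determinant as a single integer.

Answer: 12

Derivation:
det is linear in row 2: changing M[2][1] by delta changes det by delta * cofactor(2,1).
Cofactor C_21 = (-1)^(2+1) * minor(2,1) = 0
Entry delta = -1 - 4 = -5
Det delta = -5 * 0 = 0
New det = 12 + 0 = 12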